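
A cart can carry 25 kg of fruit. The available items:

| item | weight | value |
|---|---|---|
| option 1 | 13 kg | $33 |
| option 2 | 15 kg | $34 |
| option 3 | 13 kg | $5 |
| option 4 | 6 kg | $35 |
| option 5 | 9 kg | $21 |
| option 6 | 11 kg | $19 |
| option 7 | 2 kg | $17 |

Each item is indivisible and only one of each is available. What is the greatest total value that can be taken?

$86

Check high-value combinations within 25 kg:
- option 2+option 4+option 7: weight 15+6+2=23, value 34+35+17=86
- option 1+option 4+option 7: weight 13+6+2=21, value 33+35+17=85
- option 4+option 5+option 7: weight 6+9+2=17, value 35+21+17=73
- option 4+option 6+option 7: weight 6+11+2=19, value 35+19+17=71
- option 1+option 5+option 7: weight 13+9+2=24, value 33+21+17=71
Best: $86.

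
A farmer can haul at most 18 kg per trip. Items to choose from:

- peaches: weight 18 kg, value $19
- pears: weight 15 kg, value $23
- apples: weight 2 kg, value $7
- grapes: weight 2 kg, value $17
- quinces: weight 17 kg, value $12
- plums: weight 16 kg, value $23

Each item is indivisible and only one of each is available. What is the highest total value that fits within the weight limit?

$40

This is a 0/1 knapsack; check combinations near the capacity.
- pears+grapes: weight 15+2=17, value 23+17=40
- grapes+plums: weight 2+16=18, value 17+23=40
- pears+apples: weight 15+2=17, value 23+7=30
- apples+plums: weight 2+16=18, value 7+23=30
- apples+grapes: weight 2+2=4, value 7+17=24
Best: $40.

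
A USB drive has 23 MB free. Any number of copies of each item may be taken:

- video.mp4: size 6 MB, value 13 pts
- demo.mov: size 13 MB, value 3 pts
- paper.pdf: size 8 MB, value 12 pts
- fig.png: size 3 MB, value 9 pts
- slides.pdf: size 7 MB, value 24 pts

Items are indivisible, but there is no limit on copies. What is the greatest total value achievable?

75 pts

Best value-per-unit is slides.pdf at 24/7; filling with it alone gives 3×24 = 72.
Optimal mix: 3×fig.png + 2×slides.pdf → size 23, value 75.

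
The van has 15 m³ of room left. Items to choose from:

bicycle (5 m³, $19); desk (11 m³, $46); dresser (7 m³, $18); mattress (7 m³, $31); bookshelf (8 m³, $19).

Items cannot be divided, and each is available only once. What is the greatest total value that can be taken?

This is a 0/1 knapsack; check combinations near the capacity.
- bicycle+mattress: volume 5+7=12, value 19+31=50
- mattress+bookshelf: volume 7+8=15, value 31+19=50
- dresser+mattress: volume 7+7=14, value 18+31=49
- desk: volume 11, value 46
- bicycle+bookshelf: volume 5+8=13, value 19+19=38
Best: $50.

$50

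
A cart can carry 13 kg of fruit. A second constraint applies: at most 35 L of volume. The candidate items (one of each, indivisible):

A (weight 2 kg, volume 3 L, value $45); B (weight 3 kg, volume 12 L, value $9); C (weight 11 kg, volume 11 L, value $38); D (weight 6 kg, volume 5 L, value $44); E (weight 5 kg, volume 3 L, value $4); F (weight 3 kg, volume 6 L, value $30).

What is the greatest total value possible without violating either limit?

$119

Feasible sets respecting both limits:
- A+D+F: weight 11, volume 14, value 119
- A+B+D: weight 11, volume 20, value 98
- A+D+E: weight 13, volume 11, value 93
Best: $119.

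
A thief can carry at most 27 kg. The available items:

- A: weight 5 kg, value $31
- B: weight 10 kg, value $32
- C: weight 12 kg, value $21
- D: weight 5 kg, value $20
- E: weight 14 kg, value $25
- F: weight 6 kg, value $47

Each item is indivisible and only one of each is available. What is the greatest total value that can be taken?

This is a 0/1 knapsack; check combinations near the capacity.
- A+B+D+F: weight 5+10+5+6=26, value 31+32+20+47=130
- A+B+F: weight 5+10+6=21, value 31+32+47=110
- A+E+F: weight 5+14+6=25, value 31+25+47=103
Best: $130.

$130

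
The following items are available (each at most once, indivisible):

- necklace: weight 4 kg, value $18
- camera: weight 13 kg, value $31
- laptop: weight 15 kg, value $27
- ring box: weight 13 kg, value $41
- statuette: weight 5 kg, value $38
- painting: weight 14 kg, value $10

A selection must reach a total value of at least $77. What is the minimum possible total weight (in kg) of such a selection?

18

Subsets with value ≥ 77, sorted by total weight:
- ring box+statuette: weight 18, value 79
- necklace+ring box+statuette: weight 22, value 97
Minimum weight: 18 kg.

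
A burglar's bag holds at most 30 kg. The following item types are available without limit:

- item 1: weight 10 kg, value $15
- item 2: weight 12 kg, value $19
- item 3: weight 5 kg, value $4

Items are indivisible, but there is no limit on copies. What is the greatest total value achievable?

$45

Best value-per-unit is item 2 at 19/12; filling with it alone gives 2×19 = 38.
Optimal mix: 3×item 1 → weight 30, value 45.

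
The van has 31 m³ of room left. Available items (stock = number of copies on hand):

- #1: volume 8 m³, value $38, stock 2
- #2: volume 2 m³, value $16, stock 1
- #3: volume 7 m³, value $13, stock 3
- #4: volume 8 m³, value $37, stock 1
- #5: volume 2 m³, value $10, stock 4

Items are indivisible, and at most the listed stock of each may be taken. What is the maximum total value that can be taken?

$149

Best selections within volume 31 and stock limits:
- 2×#1 + 1×#2 + 1×#4 + 2×#5: volume 30, value 149
- 2×#1 + 1×#4 + 3×#5: volume 30, value 143
- 2×#1 + 1×#2 + 1×#4 + 1×#5: volume 28, value 139
Best: $149.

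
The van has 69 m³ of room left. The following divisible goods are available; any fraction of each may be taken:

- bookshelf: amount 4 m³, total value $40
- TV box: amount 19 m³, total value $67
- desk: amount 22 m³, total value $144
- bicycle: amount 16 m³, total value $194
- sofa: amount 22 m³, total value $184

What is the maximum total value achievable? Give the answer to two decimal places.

Take in order of value per unit:
- bicycle (194/16 per unit): all 16 → value 194, running total 194.00
- bookshelf (40/4 per unit): all 4 → value 40, running total 234.00
- sofa (184/22 per unit): all 22 → value 184, running total 418.00
- desk (144/22 per unit): all 22 → value 144, running total 562.00
- TV box (67/19 per unit): 5 of 19 → value 5×67/19 = 17.6316, running total 579.63
Total 579.63.

579.63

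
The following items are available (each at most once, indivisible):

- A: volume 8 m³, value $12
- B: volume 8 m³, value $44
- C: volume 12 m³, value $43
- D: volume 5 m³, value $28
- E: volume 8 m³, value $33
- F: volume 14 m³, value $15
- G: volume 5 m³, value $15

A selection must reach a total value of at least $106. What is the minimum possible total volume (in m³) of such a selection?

25

Subsets with value ≥ 106, sorted by total volume:
- B+C+D: volume 25, value 115
- B+D+E+G: volume 26, value 120
Minimum volume: 25 m³.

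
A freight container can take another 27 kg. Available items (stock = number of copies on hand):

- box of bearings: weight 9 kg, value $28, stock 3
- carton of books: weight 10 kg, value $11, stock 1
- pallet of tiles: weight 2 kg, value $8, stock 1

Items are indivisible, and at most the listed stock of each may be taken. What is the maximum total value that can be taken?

Best selections within weight 27 and stock limits:
- 3×box of bearings: weight 27, value 84
- 2×box of bearings + 1×pallet of tiles: weight 20, value 64
- 2×box of bearings: weight 18, value 56
- 1×box of bearings + 1×carton of books + 1×pallet of tiles: weight 21, value 47
Best: $84.

$84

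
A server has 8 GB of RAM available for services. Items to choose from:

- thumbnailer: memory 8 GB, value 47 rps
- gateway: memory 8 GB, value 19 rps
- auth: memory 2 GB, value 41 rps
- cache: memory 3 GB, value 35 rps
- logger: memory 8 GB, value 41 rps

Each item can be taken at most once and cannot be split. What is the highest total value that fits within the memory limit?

76 rps

Check high-value combinations within 8 GB:
- auth+cache: memory 2+3=5, value 41+35=76
- thumbnailer: memory 8, value 47
- auth: memory 2, value 41
- logger: memory 8, value 41
Best: 76 rps.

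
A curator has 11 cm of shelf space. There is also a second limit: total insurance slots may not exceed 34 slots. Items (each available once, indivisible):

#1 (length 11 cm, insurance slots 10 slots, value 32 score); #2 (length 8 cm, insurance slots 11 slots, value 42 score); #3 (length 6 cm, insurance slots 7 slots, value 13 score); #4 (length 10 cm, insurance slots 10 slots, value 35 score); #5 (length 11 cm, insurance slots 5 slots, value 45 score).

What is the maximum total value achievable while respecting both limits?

45 score

Feasible sets respecting both limits:
- #5: length 11, insurance slots 5, value 45
- #2: length 8, insurance slots 11, value 42
- #4: length 10, insurance slots 10, value 35
- #1: length 11, insurance slots 10, value 32
Best: 45 score.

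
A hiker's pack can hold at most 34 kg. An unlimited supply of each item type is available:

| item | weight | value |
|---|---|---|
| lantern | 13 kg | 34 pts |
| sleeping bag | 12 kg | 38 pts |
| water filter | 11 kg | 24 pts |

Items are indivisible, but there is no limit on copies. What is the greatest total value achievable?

Best value-per-unit is sleeping bag at 38/12; filling with it alone gives 2×38 = 76.
Optimal mix: 1×sleeping bag + 2×water filter → weight 34, value 86.

86 pts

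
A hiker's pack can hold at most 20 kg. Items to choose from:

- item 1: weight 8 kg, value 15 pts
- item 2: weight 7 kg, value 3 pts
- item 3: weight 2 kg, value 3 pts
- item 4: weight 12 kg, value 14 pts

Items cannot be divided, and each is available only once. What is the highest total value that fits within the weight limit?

This is a 0/1 knapsack; check combinations near the capacity.
- item 1+item 4: weight 8+12=20, value 15+14=29
- item 1+item 2+item 3: weight 8+7+2=17, value 15+3+3=21
- item 1+item 3: weight 8+2=10, value 15+3=18
Best: 29 pts.

29 pts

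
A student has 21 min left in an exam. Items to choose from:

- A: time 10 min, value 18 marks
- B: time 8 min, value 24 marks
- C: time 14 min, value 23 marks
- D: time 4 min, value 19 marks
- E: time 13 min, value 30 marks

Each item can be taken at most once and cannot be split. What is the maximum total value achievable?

54 marks

This is a 0/1 knapsack; check combinations near the capacity.
- B+E: time 8+13=21, value 24+30=54
- D+E: time 4+13=17, value 19+30=49
- B+D: time 8+4=12, value 24+19=43
- A+B: time 10+8=18, value 18+24=42
Best: 54 marks.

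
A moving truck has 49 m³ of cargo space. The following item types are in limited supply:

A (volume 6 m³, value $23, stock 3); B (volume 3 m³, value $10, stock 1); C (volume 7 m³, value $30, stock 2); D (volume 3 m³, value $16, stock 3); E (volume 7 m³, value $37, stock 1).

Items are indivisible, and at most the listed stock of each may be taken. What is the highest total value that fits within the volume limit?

Best selections within volume 49 and stock limits:
- 3×A + 2×C + 3×D + 1×E: volume 48, value 214
- 3×A + 1×B + 2×C + 2×D + 1×E: volume 48, value 208
Best: $214.

$214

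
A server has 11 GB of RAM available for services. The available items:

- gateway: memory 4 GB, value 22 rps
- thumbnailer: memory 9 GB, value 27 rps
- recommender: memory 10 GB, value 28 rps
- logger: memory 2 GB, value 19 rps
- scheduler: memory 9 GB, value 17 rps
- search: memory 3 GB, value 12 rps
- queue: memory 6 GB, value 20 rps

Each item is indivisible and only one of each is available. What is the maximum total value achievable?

Check high-value combinations within 11 GB:
- gateway+logger+search: memory 4+2+3=9, value 22+19+12=53
- logger+search+queue: memory 2+3+6=11, value 19+12+20=51
- thumbnailer+logger: memory 9+2=11, value 27+19=46
Best: 53 rps.

53 rps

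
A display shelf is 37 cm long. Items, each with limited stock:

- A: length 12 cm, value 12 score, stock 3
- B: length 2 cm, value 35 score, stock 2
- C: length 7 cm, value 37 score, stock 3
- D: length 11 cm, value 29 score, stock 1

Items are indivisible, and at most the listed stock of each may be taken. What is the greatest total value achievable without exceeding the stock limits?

Best selections within length 37 and stock limits:
- 2×B + 3×C + 1×D: length 36, value 210
- 1×A + 2×B + 3×C: length 37, value 193
- 2×B + 3×C: length 25, value 181
Best: 210 score.

210 score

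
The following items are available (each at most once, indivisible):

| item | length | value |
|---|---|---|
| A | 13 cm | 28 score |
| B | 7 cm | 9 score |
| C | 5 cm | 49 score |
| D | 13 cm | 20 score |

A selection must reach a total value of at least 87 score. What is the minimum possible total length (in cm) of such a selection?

31

Subsets with value ≥ 87, sorted by total length:
- A+C+D: length 31, value 97
- A+B+C+D: length 38, value 106
Minimum length: 31 cm.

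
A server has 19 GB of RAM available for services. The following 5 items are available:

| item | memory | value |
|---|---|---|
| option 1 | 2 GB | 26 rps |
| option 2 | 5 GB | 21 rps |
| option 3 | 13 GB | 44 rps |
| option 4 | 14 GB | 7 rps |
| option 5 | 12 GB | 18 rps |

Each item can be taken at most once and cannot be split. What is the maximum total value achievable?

70 rps

This is a 0/1 knapsack; check combinations near the capacity.
- option 1+option 3: memory 2+13=15, value 26+44=70
- option 2+option 3: memory 5+13=18, value 21+44=65
- option 1+option 2+option 5: memory 2+5+12=19, value 26+21+18=65
- option 1+option 2: memory 2+5=7, value 26+21=47
Best: 70 rps.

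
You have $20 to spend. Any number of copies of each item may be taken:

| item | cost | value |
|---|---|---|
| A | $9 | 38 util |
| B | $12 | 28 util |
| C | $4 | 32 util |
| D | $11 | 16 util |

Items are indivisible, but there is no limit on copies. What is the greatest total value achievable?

160 util

Best value-per-unit is C at 32/4, and filling with it alone uses cost 5×4=20. No mix of the others beats 5×32 = 160.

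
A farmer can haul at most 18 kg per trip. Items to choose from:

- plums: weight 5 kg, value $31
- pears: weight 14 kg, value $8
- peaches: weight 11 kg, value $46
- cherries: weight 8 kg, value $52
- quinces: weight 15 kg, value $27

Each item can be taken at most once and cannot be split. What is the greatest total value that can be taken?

$83

This is a 0/1 knapsack; check combinations near the capacity.
- plums+cherries: weight 5+8=13, value 31+52=83
- plums+peaches: weight 5+11=16, value 31+46=77
- cherries: weight 8, value 52
- peaches: weight 11, value 46
- plums: weight 5, value 31
Best: $83.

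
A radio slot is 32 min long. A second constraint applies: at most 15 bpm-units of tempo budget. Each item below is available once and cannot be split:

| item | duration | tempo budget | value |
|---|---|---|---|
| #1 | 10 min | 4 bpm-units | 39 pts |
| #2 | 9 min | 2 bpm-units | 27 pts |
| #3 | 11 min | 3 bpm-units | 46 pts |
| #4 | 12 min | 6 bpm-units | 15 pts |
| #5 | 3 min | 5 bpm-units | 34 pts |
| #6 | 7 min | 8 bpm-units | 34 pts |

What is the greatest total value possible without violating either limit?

119 pts

Feasible sets respecting both limits:
- #1+#3+#5: duration 24, tempo budget 12, value 119
- #1+#3+#6: duration 28, tempo budget 15, value 119
- #1+#2+#3: duration 30, tempo budget 9, value 112
Best: 119 pts.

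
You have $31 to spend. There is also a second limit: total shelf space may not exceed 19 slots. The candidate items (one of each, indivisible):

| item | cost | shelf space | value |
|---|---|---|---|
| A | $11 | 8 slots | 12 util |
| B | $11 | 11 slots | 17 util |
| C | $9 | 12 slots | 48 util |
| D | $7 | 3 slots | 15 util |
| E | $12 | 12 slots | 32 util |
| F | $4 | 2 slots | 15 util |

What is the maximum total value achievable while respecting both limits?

Feasible sets respecting both limits:
- C+D+F: cost 20, shelf space 17, value 78
- C+D: cost 16, shelf space 15, value 63
- C+F: cost 13, shelf space 14, value 63
- D+E+F: cost 23, shelf space 17, value 62
Best: 78 util.

78 util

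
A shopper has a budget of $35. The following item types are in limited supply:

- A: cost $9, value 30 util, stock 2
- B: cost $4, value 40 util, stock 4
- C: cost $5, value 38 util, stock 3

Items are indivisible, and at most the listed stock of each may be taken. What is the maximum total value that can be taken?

274 util

Top feasible selections:
- 4×B + 3×C: cost 31, value 274
- 1×A + 4×B + 2×C: cost 35, value 266
Best: 274 util.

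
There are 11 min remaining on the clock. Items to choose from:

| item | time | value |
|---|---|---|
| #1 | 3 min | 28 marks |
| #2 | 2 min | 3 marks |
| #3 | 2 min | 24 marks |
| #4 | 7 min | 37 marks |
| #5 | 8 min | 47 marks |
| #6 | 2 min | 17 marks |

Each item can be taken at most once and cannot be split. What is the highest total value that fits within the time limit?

78 marks

Check high-value combinations within 11 min:
- #3+#4+#6: time 2+7+2=11, value 24+37+17=78
- #1+#5: time 3+8=11, value 28+47=75
- #1+#2+#3+#6: time 3+2+2+2=9, value 28+3+24+17=72
- #3+#5: time 2+8=10, value 24+47=71
- #1+#3+#6: time 3+2+2=7, value 28+24+17=69
Best: 78 marks.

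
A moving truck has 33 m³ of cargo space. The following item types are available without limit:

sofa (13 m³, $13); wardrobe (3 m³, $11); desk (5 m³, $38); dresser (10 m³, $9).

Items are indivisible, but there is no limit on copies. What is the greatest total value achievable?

Best value-per-unit is desk at 38/5; filling with it alone gives 6×38 = 228.
Optimal mix: 1×wardrobe + 6×desk → volume 33, value 239.

$239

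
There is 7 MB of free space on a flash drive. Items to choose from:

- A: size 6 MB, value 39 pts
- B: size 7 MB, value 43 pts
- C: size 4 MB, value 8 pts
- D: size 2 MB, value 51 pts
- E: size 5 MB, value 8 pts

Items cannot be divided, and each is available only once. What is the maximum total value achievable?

Check high-value combinations within 7 MB:
- C+D: size 4+2=6, value 8+51=59
- D+E: size 2+5=7, value 51+8=59
- D: size 2, value 51
- B: size 7, value 43
Best: 59 pts.

59 pts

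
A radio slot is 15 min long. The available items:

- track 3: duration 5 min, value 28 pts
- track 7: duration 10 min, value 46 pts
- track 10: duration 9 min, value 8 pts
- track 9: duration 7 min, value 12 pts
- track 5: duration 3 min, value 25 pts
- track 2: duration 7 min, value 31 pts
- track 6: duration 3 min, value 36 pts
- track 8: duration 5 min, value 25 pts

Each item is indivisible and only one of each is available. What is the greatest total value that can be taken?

95 pts

Check high-value combinations within 15 min:
- track 3+track 2+track 6: duration 5+7+3=15, value 28+31+36=95
- track 5+track 2+track 6: duration 3+7+3=13, value 25+31+36=92
- track 2+track 6+track 8: duration 7+3+5=15, value 31+36+25=92
- track 3+track 5+track 6: duration 5+3+3=11, value 28+25+36=89
Best: 95 pts.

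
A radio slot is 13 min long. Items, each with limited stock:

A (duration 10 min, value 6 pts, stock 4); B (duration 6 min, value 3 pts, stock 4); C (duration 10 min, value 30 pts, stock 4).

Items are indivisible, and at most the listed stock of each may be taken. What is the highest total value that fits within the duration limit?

30 pts

Best selections within duration 13 and stock limits:
- 1×C: duration 10, value 30
- 1×A: duration 10, value 6
- 2×B: duration 12, value 6
Best: 30 pts.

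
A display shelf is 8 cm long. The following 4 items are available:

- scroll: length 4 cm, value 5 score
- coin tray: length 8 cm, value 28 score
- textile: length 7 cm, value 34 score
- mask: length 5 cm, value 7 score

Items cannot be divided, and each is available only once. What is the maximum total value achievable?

This is a 0/1 knapsack; check combinations near the capacity.
- textile: length 7, value 34
- coin tray: length 8, value 28
- mask: length 5, value 7
- scroll: length 4, value 5
Best: 34 score.

34 score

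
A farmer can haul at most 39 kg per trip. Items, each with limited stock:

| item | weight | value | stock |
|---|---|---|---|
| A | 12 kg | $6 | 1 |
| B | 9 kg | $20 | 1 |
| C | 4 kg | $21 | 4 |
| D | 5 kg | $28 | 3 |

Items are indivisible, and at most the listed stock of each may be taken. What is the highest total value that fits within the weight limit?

$168

Top feasible selections:
- 4×C + 3×D: weight 31, value 168
- 1×B + 3×C + 3×D: weight 36, value 167
- 1×B + 4×C + 2×D: weight 35, value 160
- 1×A + 3×C + 3×D: weight 39, value 153
Best: $168.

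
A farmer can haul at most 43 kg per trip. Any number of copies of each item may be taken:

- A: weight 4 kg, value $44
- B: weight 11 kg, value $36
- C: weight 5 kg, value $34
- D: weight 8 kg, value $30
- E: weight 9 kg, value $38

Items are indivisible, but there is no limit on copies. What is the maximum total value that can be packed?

$440

Best value-per-unit is A at 44/4, and filling with it alone uses weight 10×4=40. No mix of the others beats 10×44 = 440.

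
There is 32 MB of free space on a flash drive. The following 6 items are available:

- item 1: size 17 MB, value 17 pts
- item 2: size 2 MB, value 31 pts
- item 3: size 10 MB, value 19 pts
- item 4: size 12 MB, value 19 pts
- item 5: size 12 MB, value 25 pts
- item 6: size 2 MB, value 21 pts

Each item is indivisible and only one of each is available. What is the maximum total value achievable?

96 pts

Check high-value combinations within 32 MB:
- item 2+item 3+item 5+item 6: size 2+10+12+2=26, value 31+19+25+21=96
- item 2+item 4+item 5+item 6: size 2+12+12+2=28, value 31+19+25+21=96
- item 2+item 3+item 4+item 6: size 2+10+12+2=26, value 31+19+19+21=90
- item 1+item 2+item 3+item 6: size 17+2+10+2=31, value 17+31+19+21=88
- item 2+item 5+item 6: size 2+12+2=16, value 31+25+21=77
Best: 96 pts.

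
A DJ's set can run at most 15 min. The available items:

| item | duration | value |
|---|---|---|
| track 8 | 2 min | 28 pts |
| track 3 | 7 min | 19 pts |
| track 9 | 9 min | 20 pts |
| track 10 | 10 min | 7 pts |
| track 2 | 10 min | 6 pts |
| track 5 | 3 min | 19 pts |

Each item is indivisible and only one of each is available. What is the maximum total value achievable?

Check high-value combinations within 15 min:
- track 8+track 9+track 5: duration 2+9+3=14, value 28+20+19=67
- track 8+track 3+track 5: duration 2+7+3=12, value 28+19+19=66
- track 8+track 10+track 5: duration 2+10+3=15, value 28+7+19=54
- track 8+track 2+track 5: duration 2+10+3=15, value 28+6+19=53
Best: 67 pts.

67 pts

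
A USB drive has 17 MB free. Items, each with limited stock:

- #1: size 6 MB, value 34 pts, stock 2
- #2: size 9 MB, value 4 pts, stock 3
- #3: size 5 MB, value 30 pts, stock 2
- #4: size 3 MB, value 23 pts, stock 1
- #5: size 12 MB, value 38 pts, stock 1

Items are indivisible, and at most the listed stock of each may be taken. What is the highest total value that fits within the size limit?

98 pts

Top feasible selections:
- 2×#1 + 1×#3: size 17, value 98
- 1×#1 + 2×#3: size 16, value 94
- 2×#1 + 1×#4: size 15, value 91
- 1×#1 + 1×#3 + 1×#4: size 14, value 87
Best: 98 pts.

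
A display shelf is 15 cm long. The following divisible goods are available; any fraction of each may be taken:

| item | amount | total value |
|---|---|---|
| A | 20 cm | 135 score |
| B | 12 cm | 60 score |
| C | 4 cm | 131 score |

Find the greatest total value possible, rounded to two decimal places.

205.25

Take in order of value per unit:
- C (131/4 per unit): all 4 → value 131, running total 131.00
- A (135/20 per unit): 11 of 20 → value 11×135/20 = 74.2500, running total 205.25
Total 205.25.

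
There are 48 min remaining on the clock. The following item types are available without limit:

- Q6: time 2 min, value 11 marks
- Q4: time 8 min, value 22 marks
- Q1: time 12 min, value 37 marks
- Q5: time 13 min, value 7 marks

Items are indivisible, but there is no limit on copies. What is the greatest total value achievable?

Best value-per-unit is Q6 at 11/2, and filling with it alone uses time 24×2=48. No mix of the others beats 24×11 = 264.

264 marks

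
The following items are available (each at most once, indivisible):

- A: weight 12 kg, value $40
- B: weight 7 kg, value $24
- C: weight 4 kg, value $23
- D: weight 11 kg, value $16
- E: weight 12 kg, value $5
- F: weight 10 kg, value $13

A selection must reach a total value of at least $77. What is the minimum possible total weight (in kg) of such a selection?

Subsets with value ≥ 77, sorted by total weight:
- A+B+C: weight 23, value 87
- A+C+D: weight 27, value 79
- A+B+F: weight 29, value 77
Minimum weight: 23 kg.

23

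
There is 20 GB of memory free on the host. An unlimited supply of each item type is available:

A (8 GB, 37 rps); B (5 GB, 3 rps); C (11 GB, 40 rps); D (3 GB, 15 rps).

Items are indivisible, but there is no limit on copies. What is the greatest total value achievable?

97 rps

Best value-per-unit is D at 15/3; filling with it alone gives 6×15 = 90.
Optimal mix: 1×A + 4×D → memory 20, value 97.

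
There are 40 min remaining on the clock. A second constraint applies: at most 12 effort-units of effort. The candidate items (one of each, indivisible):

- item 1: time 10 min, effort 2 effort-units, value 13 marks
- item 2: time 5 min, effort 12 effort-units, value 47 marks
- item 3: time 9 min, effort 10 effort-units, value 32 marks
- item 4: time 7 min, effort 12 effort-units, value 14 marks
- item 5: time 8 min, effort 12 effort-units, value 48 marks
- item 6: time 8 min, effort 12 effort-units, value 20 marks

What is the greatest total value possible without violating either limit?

48 marks

Feasible sets respecting both limits:
- item 5: time 8, effort 12, value 48
- item 2: time 5, effort 12, value 47
- item 1+item 3: time 19, effort 12, value 45
- item 3: time 9, effort 10, value 32
Best: 48 marks.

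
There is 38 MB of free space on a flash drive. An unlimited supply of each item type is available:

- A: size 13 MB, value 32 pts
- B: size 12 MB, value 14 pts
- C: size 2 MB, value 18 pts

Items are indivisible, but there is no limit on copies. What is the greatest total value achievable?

342 pts

Best value-per-unit is C at 18/2, and filling with it alone uses size 19×2=38. No mix of the others beats 19×18 = 342.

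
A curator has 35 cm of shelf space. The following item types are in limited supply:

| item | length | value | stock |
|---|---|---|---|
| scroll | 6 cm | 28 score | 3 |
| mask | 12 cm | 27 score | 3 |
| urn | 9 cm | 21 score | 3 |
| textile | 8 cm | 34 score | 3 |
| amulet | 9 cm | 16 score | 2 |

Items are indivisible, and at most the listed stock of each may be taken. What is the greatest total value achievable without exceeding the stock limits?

Best selections within length 35 and stock limits:
- 3×scroll + 2×textile: length 34, value 152
- 3×scroll + 1×urn + 1×textile: length 35, value 139
Best: 152 score.

152 score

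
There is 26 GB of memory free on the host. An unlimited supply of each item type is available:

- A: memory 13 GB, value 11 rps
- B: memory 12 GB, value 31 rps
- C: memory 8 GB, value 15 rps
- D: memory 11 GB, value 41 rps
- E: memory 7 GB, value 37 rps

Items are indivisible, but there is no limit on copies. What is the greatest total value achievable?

Best value-per-unit is E at 37/7; filling with it alone gives 3×37 = 111.
Optimal mix: 1×D + 2×E → memory 25, value 115.

115 rps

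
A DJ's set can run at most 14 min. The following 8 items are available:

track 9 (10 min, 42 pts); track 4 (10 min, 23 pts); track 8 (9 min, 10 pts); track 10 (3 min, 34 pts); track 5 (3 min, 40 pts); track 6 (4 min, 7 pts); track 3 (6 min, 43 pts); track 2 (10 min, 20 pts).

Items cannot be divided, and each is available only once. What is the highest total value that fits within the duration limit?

Check high-value combinations within 14 min:
- track 10+track 5+track 3: duration 3+3+6=12, value 34+40+43=117
- track 5+track 6+track 3: duration 3+4+6=13, value 40+7+43=90
- track 10+track 6+track 3: duration 3+4+6=13, value 34+7+43=84
- track 5+track 3: duration 3+6=9, value 40+43=83
Best: 117 pts.

117 pts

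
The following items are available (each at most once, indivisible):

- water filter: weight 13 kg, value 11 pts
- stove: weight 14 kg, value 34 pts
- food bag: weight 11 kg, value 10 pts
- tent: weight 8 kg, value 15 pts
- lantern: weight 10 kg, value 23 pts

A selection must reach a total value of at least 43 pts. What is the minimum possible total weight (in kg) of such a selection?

22

Subsets with value ≥ 43, sorted by total weight:
- stove+tent: weight 22, value 49
- stove+lantern: weight 24, value 57
- stove+food bag: weight 25, value 44
Minimum weight: 22 kg.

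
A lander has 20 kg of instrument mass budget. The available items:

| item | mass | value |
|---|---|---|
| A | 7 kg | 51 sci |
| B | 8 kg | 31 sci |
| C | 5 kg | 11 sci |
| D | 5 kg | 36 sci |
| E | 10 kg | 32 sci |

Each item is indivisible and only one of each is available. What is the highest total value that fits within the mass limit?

118 sci

This is a 0/1 knapsack; check combinations near the capacity.
- A+B+D: mass 7+8+5=20, value 51+31+36=118
- A+C+D: mass 7+5+5=17, value 51+11+36=98
- A+B+C: mass 7+8+5=20, value 51+31+11=93
Best: 118 sci.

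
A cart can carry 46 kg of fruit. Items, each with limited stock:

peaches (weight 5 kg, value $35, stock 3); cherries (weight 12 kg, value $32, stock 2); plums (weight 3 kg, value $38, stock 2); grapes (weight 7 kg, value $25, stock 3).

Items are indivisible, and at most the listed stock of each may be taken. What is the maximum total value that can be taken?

Top feasible selections:
- 3×peaches + 2×plums + 3×grapes: weight 42, value 256
- 3×peaches + 2×cherries + 2×plums: weight 45, value 245
Best: $256.

$256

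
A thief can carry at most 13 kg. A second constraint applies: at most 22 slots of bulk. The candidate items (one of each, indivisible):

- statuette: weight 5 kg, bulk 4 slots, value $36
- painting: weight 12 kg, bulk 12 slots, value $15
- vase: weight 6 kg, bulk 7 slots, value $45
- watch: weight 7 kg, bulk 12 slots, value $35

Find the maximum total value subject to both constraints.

Feasible sets respecting both limits:
- statuette+vase: weight 11, bulk 11, value 81
- vase+watch: weight 13, bulk 19, value 80
- statuette+watch: weight 12, bulk 16, value 71
- vase: weight 6, bulk 7, value 45
Best: $81.

$81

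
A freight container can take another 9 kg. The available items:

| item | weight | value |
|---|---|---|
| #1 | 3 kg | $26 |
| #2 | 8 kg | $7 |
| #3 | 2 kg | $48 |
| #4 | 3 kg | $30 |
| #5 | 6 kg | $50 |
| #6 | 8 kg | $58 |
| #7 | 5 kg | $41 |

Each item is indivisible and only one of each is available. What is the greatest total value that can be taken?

Check high-value combinations within 9 kg:
- #1+#3+#4: weight 3+2+3=8, value 26+48+30=104
- #3+#5: weight 2+6=8, value 48+50=98
- #3+#7: weight 2+5=7, value 48+41=89
Best: $104.

$104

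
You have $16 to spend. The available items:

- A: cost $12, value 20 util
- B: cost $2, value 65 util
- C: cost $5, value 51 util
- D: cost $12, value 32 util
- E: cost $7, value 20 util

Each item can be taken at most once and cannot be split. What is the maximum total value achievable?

136 util

Check high-value combinations within $16:
- B+C+E: cost 2+5+7=14, value 65+51+20=136
- B+C: cost 2+5=7, value 65+51=116
- B+D: cost 2+12=14, value 65+32=97
- B+E: cost 2+7=9, value 65+20=85
- A+B: cost 12+2=14, value 20+65=85
Best: 136 util.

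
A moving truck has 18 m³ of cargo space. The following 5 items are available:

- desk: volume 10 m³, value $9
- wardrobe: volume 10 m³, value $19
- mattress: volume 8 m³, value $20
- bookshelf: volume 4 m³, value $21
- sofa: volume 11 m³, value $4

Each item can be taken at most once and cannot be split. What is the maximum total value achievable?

$41

This is a 0/1 knapsack; check combinations near the capacity.
- mattress+bookshelf: volume 8+4=12, value 20+21=41
- wardrobe+bookshelf: volume 10+4=14, value 19+21=40
- wardrobe+mattress: volume 10+8=18, value 19+20=39
- desk+bookshelf: volume 10+4=14, value 9+21=30
- desk+mattress: volume 10+8=18, value 9+20=29
Best: $41.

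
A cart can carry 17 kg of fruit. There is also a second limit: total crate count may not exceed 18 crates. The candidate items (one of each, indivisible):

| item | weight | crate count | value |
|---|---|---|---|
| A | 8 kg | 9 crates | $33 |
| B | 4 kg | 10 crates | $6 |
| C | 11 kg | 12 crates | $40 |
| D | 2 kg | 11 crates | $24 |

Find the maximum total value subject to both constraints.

Feasible sets respecting both limits:
- C: weight 11, crate count 12, value 40
- A: weight 8, crate count 9, value 33
- D: weight 2, crate count 11, value 24
Best: $40.

$40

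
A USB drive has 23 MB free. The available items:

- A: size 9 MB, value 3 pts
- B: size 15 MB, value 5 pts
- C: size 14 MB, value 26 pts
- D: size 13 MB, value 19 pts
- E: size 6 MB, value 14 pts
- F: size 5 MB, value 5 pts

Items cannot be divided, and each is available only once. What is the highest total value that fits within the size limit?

This is a 0/1 knapsack; check combinations near the capacity.
- C+E: size 14+6=20, value 26+14=40
- D+E: size 13+6=19, value 19+14=33
- C+F: size 14+5=19, value 26+5=31
Best: 40 pts.

40 pts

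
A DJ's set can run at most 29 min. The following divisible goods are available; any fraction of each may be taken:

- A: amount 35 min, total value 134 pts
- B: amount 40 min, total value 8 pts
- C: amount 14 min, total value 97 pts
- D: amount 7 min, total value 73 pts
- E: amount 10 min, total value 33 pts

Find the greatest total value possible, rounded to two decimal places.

200.63

Take in order of value per unit:
- D (73/7 per unit): all 7 → value 73, running total 73.00
- C (97/14 per unit): all 14 → value 97, running total 170.00
- A (134/35 per unit): 8 of 35 → value 8×134/35 = 30.6286, running total 200.63
Total 200.63.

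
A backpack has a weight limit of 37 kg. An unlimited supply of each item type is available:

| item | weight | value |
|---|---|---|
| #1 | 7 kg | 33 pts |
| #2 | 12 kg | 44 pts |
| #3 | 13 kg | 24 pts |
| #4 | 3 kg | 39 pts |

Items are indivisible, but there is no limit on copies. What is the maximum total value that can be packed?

Best value-per-unit is #4 at 39/3, and filling with it alone uses weight 12×3=36. No mix of the others beats 12×39 = 468.

468 pts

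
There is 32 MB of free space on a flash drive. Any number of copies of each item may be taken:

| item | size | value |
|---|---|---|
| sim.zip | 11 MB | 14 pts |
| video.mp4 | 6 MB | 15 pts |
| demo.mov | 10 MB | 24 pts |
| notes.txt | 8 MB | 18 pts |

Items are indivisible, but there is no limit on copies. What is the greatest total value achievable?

Best value-per-unit is video.mp4 at 15/6; filling with it alone gives 5×15 = 75.
Optimal mix: 4×video.mp4 + 1×notes.txt → size 32, value 78.

78 pts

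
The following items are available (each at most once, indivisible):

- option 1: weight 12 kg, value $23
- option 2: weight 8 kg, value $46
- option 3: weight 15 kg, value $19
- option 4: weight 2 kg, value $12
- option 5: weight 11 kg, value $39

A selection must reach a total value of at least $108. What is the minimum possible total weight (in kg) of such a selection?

Subsets with value ≥ 108, sorted by total weight:
- option 1+option 2+option 5: weight 31, value 108
- option 1+option 2+option 4+option 5: weight 33, value 120
Minimum weight: 31 kg.

31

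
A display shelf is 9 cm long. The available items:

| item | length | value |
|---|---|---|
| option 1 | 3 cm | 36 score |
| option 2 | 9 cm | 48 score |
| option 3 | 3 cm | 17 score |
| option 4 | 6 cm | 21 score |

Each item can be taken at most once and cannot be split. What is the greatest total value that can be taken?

Check high-value combinations within 9 cm:
- option 1+option 4: length 3+6=9, value 36+21=57
- option 1+option 3: length 3+3=6, value 36+17=53
- option 2: length 9, value 48
- option 3+option 4: length 3+6=9, value 17+21=38
- option 1: length 3, value 36
Best: 57 score.

57 score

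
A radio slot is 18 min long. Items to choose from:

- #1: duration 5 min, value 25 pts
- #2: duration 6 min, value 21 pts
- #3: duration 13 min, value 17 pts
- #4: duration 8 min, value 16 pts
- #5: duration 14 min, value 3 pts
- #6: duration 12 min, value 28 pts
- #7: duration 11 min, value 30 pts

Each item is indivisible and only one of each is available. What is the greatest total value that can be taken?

Check high-value combinations within 18 min:
- #1+#7: duration 5+11=16, value 25+30=55
- #1+#6: duration 5+12=17, value 25+28=53
- #2+#7: duration 6+11=17, value 21+30=51
- #2+#6: duration 6+12=18, value 21+28=49
Best: 55 pts.

55 pts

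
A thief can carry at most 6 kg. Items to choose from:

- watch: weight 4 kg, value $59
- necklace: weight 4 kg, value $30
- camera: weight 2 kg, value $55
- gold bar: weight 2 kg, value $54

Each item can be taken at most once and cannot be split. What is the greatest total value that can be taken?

$114

Check high-value combinations within 6 kg:
- watch+camera: weight 4+2=6, value 59+55=114
- watch+gold bar: weight 4+2=6, value 59+54=113
- camera+gold bar: weight 2+2=4, value 55+54=109
- necklace+camera: weight 4+2=6, value 30+55=85
Best: $114.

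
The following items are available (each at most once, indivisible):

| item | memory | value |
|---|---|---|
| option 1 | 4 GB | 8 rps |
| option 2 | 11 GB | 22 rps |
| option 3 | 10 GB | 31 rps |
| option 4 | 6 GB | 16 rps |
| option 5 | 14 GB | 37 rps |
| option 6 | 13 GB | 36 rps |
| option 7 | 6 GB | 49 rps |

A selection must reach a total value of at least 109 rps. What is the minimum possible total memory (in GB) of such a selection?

29

Subsets with value ≥ 109, sorted by total memory:
- option 3+option 6+option 7: memory 29, value 116
- option 1+option 4+option 6+option 7: memory 29, value 109
- option 3+option 5+option 7: memory 30, value 117
- option 1+option 4+option 5+option 7: memory 30, value 110
Minimum memory: 29 GB.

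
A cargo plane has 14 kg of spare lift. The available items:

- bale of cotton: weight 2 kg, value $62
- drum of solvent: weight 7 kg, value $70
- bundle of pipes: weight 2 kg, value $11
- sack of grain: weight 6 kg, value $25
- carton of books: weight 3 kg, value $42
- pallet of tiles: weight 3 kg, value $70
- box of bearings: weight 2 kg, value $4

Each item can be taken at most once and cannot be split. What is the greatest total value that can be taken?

$213

This is a 0/1 knapsack; check combinations near the capacity.
- bale of cotton+drum of solvent+bundle of pipes+pallet of tiles: weight 2+7+2+3=14, value 62+70+11+70=213
- bale of cotton+drum of solvent+pallet of tiles+box of bearings: weight 2+7+3+2=14, value 62+70+70+4=206
- bale of cotton+drum of solvent+pallet of tiles: weight 2+7+3=12, value 62+70+70=202
Best: $213.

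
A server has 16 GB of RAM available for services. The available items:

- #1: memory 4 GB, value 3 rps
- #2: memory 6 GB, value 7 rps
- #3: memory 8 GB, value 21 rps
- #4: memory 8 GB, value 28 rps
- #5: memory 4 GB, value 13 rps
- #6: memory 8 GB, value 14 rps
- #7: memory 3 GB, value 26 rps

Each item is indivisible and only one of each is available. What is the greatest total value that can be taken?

67 rps

Check high-value combinations within 16 GB:
- #4+#5+#7: memory 8+4+3=15, value 28+13+26=67
- #3+#5+#7: memory 8+4+3=15, value 21+13+26=60
- #1+#4+#7: memory 4+8+3=15, value 3+28+26=57
- #4+#7: memory 8+3=11, value 28+26=54
Best: 67 rps.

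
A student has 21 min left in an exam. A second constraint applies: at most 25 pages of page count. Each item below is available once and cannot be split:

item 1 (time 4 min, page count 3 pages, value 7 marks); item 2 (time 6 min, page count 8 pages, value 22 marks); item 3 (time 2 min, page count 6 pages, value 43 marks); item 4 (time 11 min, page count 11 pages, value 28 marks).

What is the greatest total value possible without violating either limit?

Feasible sets respecting both limits:
- item 2+item 3+item 4: time 19, page count 25, value 93
- item 1+item 3+item 4: time 17, page count 20, value 78
- item 1+item 2+item 3: time 12, page count 17, value 72
Best: 93 marks.

93 marks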